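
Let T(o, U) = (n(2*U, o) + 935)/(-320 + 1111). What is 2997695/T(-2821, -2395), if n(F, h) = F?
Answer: -474235349/771 ≈ -6.1509e+5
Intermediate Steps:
T(o, U) = 935/791 + 2*U/791 (T(o, U) = (2*U + 935)/(-320 + 1111) = (935 + 2*U)/791 = (935 + 2*U)*(1/791) = 935/791 + 2*U/791)
2997695/T(-2821, -2395) = 2997695/(935/791 + (2/791)*(-2395)) = 2997695/(935/791 - 4790/791) = 2997695/(-3855/791) = 2997695*(-791/3855) = -474235349/771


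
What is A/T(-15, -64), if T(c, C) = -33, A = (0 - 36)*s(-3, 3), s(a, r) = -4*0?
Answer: 0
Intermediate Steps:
s(a, r) = 0
A = 0 (A = (0 - 36)*0 = -36*0 = 0)
A/T(-15, -64) = 0/(-33) = 0*(-1/33) = 0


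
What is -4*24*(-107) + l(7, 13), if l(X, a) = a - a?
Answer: 10272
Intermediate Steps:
l(X, a) = 0
-4*24*(-107) + l(7, 13) = -4*24*(-107) + 0 = -96*(-107) + 0 = 10272 + 0 = 10272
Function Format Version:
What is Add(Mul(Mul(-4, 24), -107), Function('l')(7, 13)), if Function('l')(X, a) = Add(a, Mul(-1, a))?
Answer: 10272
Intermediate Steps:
Function('l')(X, a) = 0
Add(Mul(Mul(-4, 24), -107), Function('l')(7, 13)) = Add(Mul(Mul(-4, 24), -107), 0) = Add(Mul(-96, -107), 0) = Add(10272, 0) = 10272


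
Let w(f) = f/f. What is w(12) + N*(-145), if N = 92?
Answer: -13339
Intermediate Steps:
w(f) = 1
w(12) + N*(-145) = 1 + 92*(-145) = 1 - 13340 = -13339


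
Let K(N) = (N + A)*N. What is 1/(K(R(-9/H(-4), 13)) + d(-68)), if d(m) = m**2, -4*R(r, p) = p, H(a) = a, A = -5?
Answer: 16/74413 ≈ 0.00021502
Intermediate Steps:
R(r, p) = -p/4
K(N) = N*(-5 + N) (K(N) = (N - 5)*N = (-5 + N)*N = N*(-5 + N))
1/(K(R(-9/H(-4), 13)) + d(-68)) = 1/((-1/4*13)*(-5 - 1/4*13) + (-68)**2) = 1/(-13*(-5 - 13/4)/4 + 4624) = 1/(-13/4*(-33/4) + 4624) = 1/(429/16 + 4624) = 1/(74413/16) = 16/74413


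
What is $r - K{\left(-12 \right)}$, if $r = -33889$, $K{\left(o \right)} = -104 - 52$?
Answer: $-33733$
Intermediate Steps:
$K{\left(o \right)} = -156$ ($K{\left(o \right)} = -104 - 52 = -156$)
$r - K{\left(-12 \right)} = -33889 - -156 = -33889 + 156 = -33733$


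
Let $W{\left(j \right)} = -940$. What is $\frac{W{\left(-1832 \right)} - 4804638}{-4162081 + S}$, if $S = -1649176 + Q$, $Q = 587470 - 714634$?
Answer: $\frac{4805578}{5938421} \approx 0.80923$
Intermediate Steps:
$Q = -127164$
$S = -1776340$ ($S = -1649176 - 127164 = -1776340$)
$\frac{W{\left(-1832 \right)} - 4804638}{-4162081 + S} = \frac{-940 - 4804638}{-4162081 - 1776340} = - \frac{4805578}{-5938421} = \left(-4805578\right) \left(- \frac{1}{5938421}\right) = \frac{4805578}{5938421}$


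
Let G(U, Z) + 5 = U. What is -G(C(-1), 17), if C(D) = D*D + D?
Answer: 5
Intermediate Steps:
C(D) = D + D² (C(D) = D² + D = D + D²)
G(U, Z) = -5 + U
-G(C(-1), 17) = -(-5 - (1 - 1)) = -(-5 - 1*0) = -(-5 + 0) = -1*(-5) = 5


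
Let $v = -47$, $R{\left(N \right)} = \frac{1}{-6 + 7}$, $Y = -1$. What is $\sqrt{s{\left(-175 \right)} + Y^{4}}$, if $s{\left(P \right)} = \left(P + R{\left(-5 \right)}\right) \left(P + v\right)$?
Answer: $\sqrt{38629} \approx 196.54$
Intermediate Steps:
$R{\left(N \right)} = 1$ ($R{\left(N \right)} = 1^{-1} = 1$)
$s{\left(P \right)} = \left(1 + P\right) \left(-47 + P\right)$ ($s{\left(P \right)} = \left(P + 1\right) \left(P - 47\right) = \left(1 + P\right) \left(-47 + P\right)$)
$\sqrt{s{\left(-175 \right)} + Y^{4}} = \sqrt{\left(-47 + \left(-175\right)^{2} - -8050\right) + \left(-1\right)^{4}} = \sqrt{\left(-47 + 30625 + 8050\right) + 1} = \sqrt{38628 + 1} = \sqrt{38629}$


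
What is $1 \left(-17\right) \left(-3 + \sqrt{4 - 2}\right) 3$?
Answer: $153 - 51 \sqrt{2} \approx 80.875$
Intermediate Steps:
$1 \left(-17\right) \left(-3 + \sqrt{4 - 2}\right) 3 = - 17 \left(-3 + \sqrt{2}\right) 3 = - 17 \left(-9 + 3 \sqrt{2}\right) = 153 - 51 \sqrt{2}$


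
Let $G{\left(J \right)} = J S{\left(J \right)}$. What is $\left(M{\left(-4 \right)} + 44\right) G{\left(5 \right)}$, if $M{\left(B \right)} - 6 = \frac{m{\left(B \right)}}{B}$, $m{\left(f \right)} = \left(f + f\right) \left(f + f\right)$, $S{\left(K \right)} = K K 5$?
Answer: $21250$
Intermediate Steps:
$S{\left(K \right)} = 5 K^{2}$ ($S{\left(K \right)} = K^{2} \cdot 5 = 5 K^{2}$)
$G{\left(J \right)} = 5 J^{3}$ ($G{\left(J \right)} = J 5 J^{2} = 5 J^{3}$)
$m{\left(f \right)} = 4 f^{2}$ ($m{\left(f \right)} = 2 f 2 f = 4 f^{2}$)
$M{\left(B \right)} = 6 + 4 B$ ($M{\left(B \right)} = 6 + \frac{4 B^{2}}{B} = 6 + 4 B$)
$\left(M{\left(-4 \right)} + 44\right) G{\left(5 \right)} = \left(\left(6 + 4 \left(-4\right)\right) + 44\right) 5 \cdot 5^{3} = \left(\left(6 - 16\right) + 44\right) 5 \cdot 125 = \left(-10 + 44\right) 625 = 34 \cdot 625 = 21250$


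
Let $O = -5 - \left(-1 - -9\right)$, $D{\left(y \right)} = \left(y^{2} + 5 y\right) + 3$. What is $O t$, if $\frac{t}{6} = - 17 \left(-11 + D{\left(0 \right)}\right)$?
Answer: $-10608$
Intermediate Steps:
$D{\left(y \right)} = 3 + y^{2} + 5 y$
$t = 816$ ($t = 6 \left(- 17 \left(-11 + \left(3 + 0^{2} + 5 \cdot 0\right)\right)\right) = 6 \left(- 17 \left(-11 + \left(3 + 0 + 0\right)\right)\right) = 6 \left(- 17 \left(-11 + 3\right)\right) = 6 \left(\left(-17\right) \left(-8\right)\right) = 6 \cdot 136 = 816$)
$O = -13$ ($O = -5 - \left(-1 + 9\right) = -5 - 8 = -13$)
$O t = \left(-13\right) 816 = -10608$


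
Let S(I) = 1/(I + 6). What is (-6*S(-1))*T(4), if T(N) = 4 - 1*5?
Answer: 6/5 ≈ 1.2000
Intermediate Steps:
S(I) = 1/(6 + I)
T(N) = -1 (T(N) = 4 - 5 = -1)
(-6*S(-1))*T(4) = -6/(6 - 1)*(-1) = -6/5*(-1) = 6/5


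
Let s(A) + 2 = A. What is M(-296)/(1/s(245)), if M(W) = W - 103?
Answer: -96957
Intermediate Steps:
M(W) = -103 + W
s(A) = -2 + A
M(-296)/(1/s(245)) = (-103 - 296)/(1/(-2 + 245)) = -399/(1/243) = -399/1/243 = -399*243 = -96957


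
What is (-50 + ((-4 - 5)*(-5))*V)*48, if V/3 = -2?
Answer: -15360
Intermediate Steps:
V = -6 (V = 3*(-2) = -6)
(-50 + ((-4 - 5)*(-5))*V)*48 = (-50 + ((-4 - 5)*(-5))*(-6))*48 = (-50 - 9*(-5)*(-6))*48 = (-50 + 45*(-6))*48 = (-50 - 270)*48 = -320*48 = -15360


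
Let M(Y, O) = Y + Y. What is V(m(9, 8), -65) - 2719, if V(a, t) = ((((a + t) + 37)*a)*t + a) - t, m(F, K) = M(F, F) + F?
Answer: -872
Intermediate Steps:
M(Y, O) = 2*Y
m(F, K) = 3*F (m(F, K) = 2*F + F = 3*F)
V(a, t) = a - t + a*t*(37 + a + t) (V(a, t) = (((37 + a + t)*a)*t + a) - t = ((a*(37 + a + t))*t + a) - t = (a*t*(37 + a + t) + a) - t = (a + a*t*(37 + a + t)) - t = a - t + a*t*(37 + a + t))
V(m(9, 8), -65) - 2719 = (3*9 - 1*(-65) + (3*9)*(-65)² - 65*(3*9)² + 37*(3*9)*(-65)) - 2719 = (27 + 65 + 27*4225 - 65*27² + 37*27*(-65)) - 2719 = (27 + 65 + 114075 - 65*729 - 64935) - 2719 = (27 + 65 + 114075 - 47385 - 64935) - 2719 = 1847 - 2719 = -872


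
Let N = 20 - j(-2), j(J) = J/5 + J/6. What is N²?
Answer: 96721/225 ≈ 429.87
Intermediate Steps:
j(J) = 11*J/30 (j(J) = J*(⅕) + J*(⅙) = J/5 + J/6 = 11*J/30)
N = 311/15 (N = 20 - 11*(-2)/30 = 20 - 1*(-11/15) = 20 + 11/15 = 311/15 ≈ 20.733)
N² = (311/15)² = 96721/225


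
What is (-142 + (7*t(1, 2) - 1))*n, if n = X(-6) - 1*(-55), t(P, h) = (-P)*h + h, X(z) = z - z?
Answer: -7865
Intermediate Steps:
X(z) = 0
t(P, h) = h - P*h (t(P, h) = -P*h + h = h - P*h)
n = 55 (n = 0 - 1*(-55) = 0 + 55 = 55)
(-142 + (7*t(1, 2) - 1))*n = (-142 + (7*(2*(1 - 1*1)) - 1))*55 = (-142 + (7*(2*(1 - 1)) - 1))*55 = (-142 + (7*(2*0) - 1))*55 = (-142 + (7*0 - 1))*55 = (-142 + (0 - 1))*55 = (-142 - 1)*55 = -143*55 = -7865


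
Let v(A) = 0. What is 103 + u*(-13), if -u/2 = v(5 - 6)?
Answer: 103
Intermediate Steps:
u = 0 (u = -2*0 = 0)
103 + u*(-13) = 103 + 0*(-13) = 103 + 0 = 103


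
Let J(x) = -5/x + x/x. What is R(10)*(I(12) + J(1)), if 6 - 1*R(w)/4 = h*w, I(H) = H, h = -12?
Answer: 4032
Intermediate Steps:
R(w) = 24 + 48*w (R(w) = 24 - (-48)*w = 24 + 48*w)
J(x) = 1 - 5/x (J(x) = -5/x + 1 = 1 - 5/x)
R(10)*(I(12) + J(1)) = (24 + 48*10)*(12 + (-5 + 1)/1) = (24 + 480)*(12 + 1*(-4)) = 504*(12 - 4) = 504*8 = 4032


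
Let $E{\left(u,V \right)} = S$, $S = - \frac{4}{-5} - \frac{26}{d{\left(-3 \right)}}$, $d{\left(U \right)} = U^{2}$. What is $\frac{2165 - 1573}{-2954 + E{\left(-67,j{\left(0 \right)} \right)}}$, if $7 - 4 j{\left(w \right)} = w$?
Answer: $- \frac{1665}{8314} \approx -0.20026$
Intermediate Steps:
$j{\left(w \right)} = \frac{7}{4} - \frac{w}{4}$
$S = - \frac{94}{45}$ ($S = - \frac{4}{-5} - \frac{26}{\left(-3\right)^{2}} = \left(-4\right) \left(- \frac{1}{5}\right) - \frac{26}{9} = \frac{4}{5} - \frac{26}{9} = - \frac{94}{45} \approx -2.0889$)
$E{\left(u,V \right)} = - \frac{94}{45}$
$\frac{2165 - 1573}{-2954 + E{\left(-67,j{\left(0 \right)} \right)}} = \frac{2165 - 1573}{-2954 - \frac{94}{45}} = \frac{592}{- \frac{133024}{45}} = 592 \left(- \frac{45}{133024}\right) = - \frac{1665}{8314}$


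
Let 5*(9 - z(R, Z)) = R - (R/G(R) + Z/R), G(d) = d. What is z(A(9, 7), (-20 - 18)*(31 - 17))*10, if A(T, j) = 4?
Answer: -182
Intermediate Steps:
z(R, Z) = 46/5 - R/5 + Z/(5*R) (z(R, Z) = 9 - (R - (R/R + Z/R))/5 = 9 - (R - (1 + Z/R))/5 = 9 - (R + (-1 - Z/R))/5 = 9 - (-1 + R - Z/R)/5 = 9 + (⅕ - R/5 + Z/(5*R)) = 46/5 - R/5 + Z/(5*R))
z(A(9, 7), (-20 - 18)*(31 - 17))*10 = ((⅕)*((-20 - 18)*(31 - 17) + 4*(46 - 1*4))/4)*10 = ((⅕)*(¼)*(-38*14 + 4*(46 - 4)))*10 = ((⅕)*(¼)*(-532 + 4*42))*10 = ((⅕)*(¼)*(-532 + 168))*10 = ((⅕)*(¼)*(-364))*10 = -91/5*10 = -182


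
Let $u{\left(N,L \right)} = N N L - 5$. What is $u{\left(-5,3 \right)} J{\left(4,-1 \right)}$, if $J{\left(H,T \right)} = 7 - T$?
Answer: $560$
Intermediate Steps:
$u{\left(N,L \right)} = -5 + L N^{2}$ ($u{\left(N,L \right)} = N^{2} L - 5 = L N^{2} - 5 = -5 + L N^{2}$)
$u{\left(-5,3 \right)} J{\left(4,-1 \right)} = \left(-5 + 3 \left(-5\right)^{2}\right) \left(7 - -1\right) = \left(-5 + 3 \cdot 25\right) \left(7 + 1\right) = \left(-5 + 75\right) 8 = 70 \cdot 8 = 560$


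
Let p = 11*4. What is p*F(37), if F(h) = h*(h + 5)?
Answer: 68376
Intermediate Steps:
F(h) = h*(5 + h)
p = 44
p*F(37) = 44*(37*(5 + 37)) = 44*(37*42) = 44*1554 = 68376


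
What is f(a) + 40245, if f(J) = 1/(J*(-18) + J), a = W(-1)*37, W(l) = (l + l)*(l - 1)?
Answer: 101256419/2516 ≈ 40245.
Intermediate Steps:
W(l) = 2*l*(-1 + l) (W(l) = (2*l)*(-1 + l) = 2*l*(-1 + l))
a = 148 (a = (2*(-1)*(-1 - 1))*37 = (2*(-1)*(-2))*37 = 4*37 = 148)
f(J) = -1/(17*J) (f(J) = 1/(-18*J + J) = 1/(-17*J) = -1/(17*J))
f(a) + 40245 = -1/17/148 + 40245 = -1/17*1/148 + 40245 = -1/2516 + 40245 = 101256419/2516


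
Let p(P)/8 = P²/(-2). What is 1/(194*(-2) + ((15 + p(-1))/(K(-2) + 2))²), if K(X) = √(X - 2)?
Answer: -24832/9649457 + 968*I/9649457 ≈ -0.0025734 + 0.00010032*I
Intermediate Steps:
p(P) = -4*P² (p(P) = 8*(P²/(-2)) = 8*(-P²/2) = -4*P²)
K(X) = √(-2 + X)
1/(194*(-2) + ((15 + p(-1))/(K(-2) + 2))²) = 1/(194*(-2) + ((15 - 4*(-1)²)/(√(-2 - 2) + 2))²) = 1/(-388 + ((15 - 4*1)/(√(-4) + 2))²) = 1/(-388 + ((15 - 4)/(2*I + 2))²) = 1/(-388 + (11/(2 + 2*I))²) = 1/(-388 + (11*((2 - 2*I)/8))²) = 1/(-388 + (11*(2 - 2*I)/8)²) = 1/(-388 + 121*(2 - 2*I)²/64)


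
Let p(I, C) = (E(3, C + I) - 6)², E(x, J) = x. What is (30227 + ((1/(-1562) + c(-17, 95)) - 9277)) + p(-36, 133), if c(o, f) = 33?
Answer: 32789503/1562 ≈ 20992.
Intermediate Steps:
p(I, C) = 9 (p(I, C) = (3 - 6)² = (-3)² = 9)
(30227 + ((1/(-1562) + c(-17, 95)) - 9277)) + p(-36, 133) = (30227 + ((1/(-1562) + 33) - 9277)) + 9 = (30227 + ((-1/1562 + 33) - 9277)) + 9 = (30227 + (51545/1562 - 9277)) + 9 = (30227 - 14439129/1562) + 9 = 32775445/1562 + 9 = 32789503/1562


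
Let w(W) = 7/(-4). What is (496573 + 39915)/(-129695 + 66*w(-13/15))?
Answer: -1072976/259621 ≈ -4.1329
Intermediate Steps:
w(W) = -7/4 (w(W) = 7*(-1/4) = -7/4)
(496573 + 39915)/(-129695 + 66*w(-13/15)) = (496573 + 39915)/(-129695 + 66*(-7/4)) = 536488/(-129695 - 231/2) = 536488/(-259621/2) = 536488*(-2/259621) = -1072976/259621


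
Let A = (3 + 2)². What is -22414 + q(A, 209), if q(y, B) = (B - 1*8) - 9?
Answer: -22222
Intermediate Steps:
A = 25 (A = 5² = 25)
q(y, B) = -17 + B (q(y, B) = (B - 8) - 9 = (-8 + B) - 9 = -17 + B)
-22414 + q(A, 209) = -22414 + (-17 + 209) = -22414 + 192 = -22222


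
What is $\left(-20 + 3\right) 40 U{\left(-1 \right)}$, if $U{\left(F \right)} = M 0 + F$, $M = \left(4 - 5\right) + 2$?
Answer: $680$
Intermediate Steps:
$M = 1$ ($M = -1 + 2 = 1$)
$U{\left(F \right)} = F$ ($U{\left(F \right)} = 1 \cdot 0 + F = 0 + F = F$)
$\left(-20 + 3\right) 40 U{\left(-1 \right)} = \left(-20 + 3\right) 40 \left(-1\right) = \left(-17\right) 40 \left(-1\right) = \left(-680\right) \left(-1\right) = 680$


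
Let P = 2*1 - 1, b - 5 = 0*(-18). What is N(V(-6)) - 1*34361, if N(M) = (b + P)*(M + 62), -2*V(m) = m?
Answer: -33971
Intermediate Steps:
b = 5 (b = 5 + 0*(-18) = 5 + 0 = 5)
P = 1 (P = 2 - 1 = 1)
V(m) = -m/2
N(M) = 372 + 6*M (N(M) = (5 + 1)*(M + 62) = 6*(62 + M) = 372 + 6*M)
N(V(-6)) - 1*34361 = (372 + 6*(-1/2*(-6))) - 1*34361 = (372 + 6*3) - 34361 = (372 + 18) - 34361 = 390 - 34361 = -33971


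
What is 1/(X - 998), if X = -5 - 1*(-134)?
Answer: -1/869 ≈ -0.0011507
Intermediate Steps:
X = 129 (X = -5 + 134 = 129)
1/(X - 998) = 1/(129 - 998) = 1/(-869) = -1/869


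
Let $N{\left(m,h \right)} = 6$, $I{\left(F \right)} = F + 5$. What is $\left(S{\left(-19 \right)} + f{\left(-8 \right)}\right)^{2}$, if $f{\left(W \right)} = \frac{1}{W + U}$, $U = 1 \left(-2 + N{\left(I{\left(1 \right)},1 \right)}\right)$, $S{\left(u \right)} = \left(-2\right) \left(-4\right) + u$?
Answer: $\frac{2025}{16} \approx 126.56$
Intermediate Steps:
$I{\left(F \right)} = 5 + F$
$S{\left(u \right)} = 8 + u$
$U = 4$ ($U = 1 \left(-2 + 6\right) = 1 \cdot 4 = 4$)
$f{\left(W \right)} = \frac{1}{4 + W}$ ($f{\left(W \right)} = \frac{1}{W + 4} = \frac{1}{4 + W}$)
$\left(S{\left(-19 \right)} + f{\left(-8 \right)}\right)^{2} = \left(\left(8 - 19\right) + \frac{1}{4 - 8}\right)^{2} = \left(-11 + \frac{1}{-4}\right)^{2} = \left(-11 - \frac{1}{4}\right)^{2} = \left(- \frac{45}{4}\right)^{2} = \frac{2025}{16}$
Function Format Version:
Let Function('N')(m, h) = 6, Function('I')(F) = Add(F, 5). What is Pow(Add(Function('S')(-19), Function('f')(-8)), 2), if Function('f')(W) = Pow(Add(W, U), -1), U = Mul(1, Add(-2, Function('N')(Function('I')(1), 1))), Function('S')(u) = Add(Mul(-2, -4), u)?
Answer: Rational(2025, 16) ≈ 126.56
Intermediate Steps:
Function('I')(F) = Add(5, F)
Function('S')(u) = Add(8, u)
U = 4 (U = Mul(1, Add(-2, 6)) = Mul(1, 4) = 4)
Function('f')(W) = Pow(Add(4, W), -1) (Function('f')(W) = Pow(Add(W, 4), -1) = Pow(Add(4, W), -1))
Pow(Add(Function('S')(-19), Function('f')(-8)), 2) = Pow(Add(Add(8, -19), Pow(Add(4, -8), -1)), 2) = Pow(Add(-11, Pow(-4, -1)), 2) = Pow(Add(-11, Rational(-1, 4)), 2) = Pow(Rational(-45, 4), 2) = Rational(2025, 16)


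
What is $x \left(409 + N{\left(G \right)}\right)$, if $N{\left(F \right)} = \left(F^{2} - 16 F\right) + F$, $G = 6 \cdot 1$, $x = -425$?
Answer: $-150875$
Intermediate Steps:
$G = 6$
$N{\left(F \right)} = F^{2} - 15 F$
$x \left(409 + N{\left(G \right)}\right) = - 425 \left(409 + 6 \left(-15 + 6\right)\right) = - 425 \left(409 + 6 \left(-9\right)\right) = - 425 \left(409 - 54\right) = \left(-425\right) 355 = -150875$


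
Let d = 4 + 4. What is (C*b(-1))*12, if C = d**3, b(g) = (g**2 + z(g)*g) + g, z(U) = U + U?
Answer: 12288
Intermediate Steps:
z(U) = 2*U
b(g) = g + 3*g**2 (b(g) = (g**2 + (2*g)*g) + g = (g**2 + 2*g**2) + g = 3*g**2 + g = g + 3*g**2)
d = 8
C = 512 (C = 8**3 = 512)
(C*b(-1))*12 = (512*(-(1 + 3*(-1))))*12 = (512*(-(1 - 3)))*12 = (512*(-1*(-2)))*12 = (512*2)*12 = 1024*12 = 12288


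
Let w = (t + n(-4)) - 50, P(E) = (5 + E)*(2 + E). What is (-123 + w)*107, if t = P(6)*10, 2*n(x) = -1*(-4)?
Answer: 75863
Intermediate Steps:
n(x) = 2 (n(x) = (-1*(-4))/2 = (1/2)*4 = 2)
P(E) = (2 + E)*(5 + E)
t = 880 (t = (10 + 6**2 + 7*6)*10 = (10 + 36 + 42)*10 = 88*10 = 880)
w = 832 (w = (880 + 2) - 50 = 882 - 50 = 832)
(-123 + w)*107 = (-123 + 832)*107 = 709*107 = 75863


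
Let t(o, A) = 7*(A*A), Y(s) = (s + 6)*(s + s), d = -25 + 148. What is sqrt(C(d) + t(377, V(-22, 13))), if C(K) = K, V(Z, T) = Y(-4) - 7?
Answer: sqrt(3826) ≈ 61.855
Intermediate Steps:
d = 123
Y(s) = 2*s*(6 + s) (Y(s) = (6 + s)*(2*s) = 2*s*(6 + s))
V(Z, T) = -23 (V(Z, T) = 2*(-4)*(6 - 4) - 7 = 2*(-4)*2 - 7 = -16 - 7 = -23)
t(o, A) = 7*A**2
sqrt(C(d) + t(377, V(-22, 13))) = sqrt(123 + 7*(-23)**2) = sqrt(123 + 7*529) = sqrt(123 + 3703) = sqrt(3826)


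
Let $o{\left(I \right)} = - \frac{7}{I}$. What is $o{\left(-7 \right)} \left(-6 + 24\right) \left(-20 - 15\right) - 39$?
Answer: $-669$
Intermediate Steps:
$o{\left(-7 \right)} \left(-6 + 24\right) \left(-20 - 15\right) - 39 = - \frac{7}{-7} \left(-6 + 24\right) \left(-20 - 15\right) - 39 = \left(-7\right) \left(- \frac{1}{7}\right) 18 \left(-35\right) - 39 = 1 \left(-630\right) - 39 = -630 - 39 = -669$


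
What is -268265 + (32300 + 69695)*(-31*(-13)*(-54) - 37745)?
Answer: -6069684730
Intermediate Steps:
-268265 + (32300 + 69695)*(-31*(-13)*(-54) - 37745) = -268265 + 101995*(403*(-54) - 37745) = -268265 + 101995*(-21762 - 37745) = -268265 + 101995*(-59507) = -268265 - 6069416465 = -6069684730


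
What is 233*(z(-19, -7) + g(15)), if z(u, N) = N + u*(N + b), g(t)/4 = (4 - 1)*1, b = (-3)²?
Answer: -7689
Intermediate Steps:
b = 9
g(t) = 12 (g(t) = 4*((4 - 1)*1) = 4*(3*1) = 4*3 = 12)
z(u, N) = N + u*(9 + N) (z(u, N) = N + u*(N + 9) = N + u*(9 + N))
233*(z(-19, -7) + g(15)) = 233*((-7 + 9*(-19) - 7*(-19)) + 12) = 233*((-7 - 171 + 133) + 12) = 233*(-45 + 12) = 233*(-33) = -7689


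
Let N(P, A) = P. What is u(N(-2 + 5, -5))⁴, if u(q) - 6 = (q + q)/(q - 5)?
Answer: 81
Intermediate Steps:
u(q) = 6 + 2*q/(-5 + q) (u(q) = 6 + (q + q)/(q - 5) = 6 + (2*q)/(-5 + q) = 6 + 2*q/(-5 + q))
u(N(-2 + 5, -5))⁴ = (2*(-15 + 4*(-2 + 5))/(-5 + (-2 + 5)))⁴ = (2*(-15 + 4*3)/(-5 + 3))⁴ = (2*(-15 + 12)/(-2))⁴ = (2*(-½)*(-3))⁴ = 3⁴ = 81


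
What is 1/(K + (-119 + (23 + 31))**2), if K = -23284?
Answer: -1/19059 ≈ -5.2469e-5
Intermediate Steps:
1/(K + (-119 + (23 + 31))**2) = 1/(-23284 + (-119 + (23 + 31))**2) = 1/(-23284 + (-119 + 54)**2) = 1/(-23284 + (-65)**2) = 1/(-23284 + 4225) = 1/(-19059) = -1/19059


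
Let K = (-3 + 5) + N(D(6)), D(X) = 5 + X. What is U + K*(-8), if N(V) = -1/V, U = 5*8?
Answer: 272/11 ≈ 24.727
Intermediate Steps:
U = 40
K = 21/11 (K = (-3 + 5) - 1/(5 + 6) = 2 - 1/11 = 21/11 ≈ 1.9091)
U + K*(-8) = 40 + (21/11)*(-8) = 40 - 168/11 = 272/11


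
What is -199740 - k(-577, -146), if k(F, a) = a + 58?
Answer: -199652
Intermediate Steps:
k(F, a) = 58 + a
-199740 - k(-577, -146) = -199740 - (58 - 146) = -199740 - 1*(-88) = -199740 + 88 = -199652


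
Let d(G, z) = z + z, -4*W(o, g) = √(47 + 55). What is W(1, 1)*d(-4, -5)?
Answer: 5*√102/2 ≈ 25.249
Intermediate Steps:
W(o, g) = -√102/4 (W(o, g) = -√(47 + 55)/4 = -√102/4)
d(G, z) = 2*z
W(1, 1)*d(-4, -5) = (-√102/4)*(2*(-5)) = -√102/4*(-10) = 5*√102/2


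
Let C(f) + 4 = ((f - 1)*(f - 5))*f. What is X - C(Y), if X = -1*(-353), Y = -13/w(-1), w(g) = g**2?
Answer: 3633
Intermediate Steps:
Y = -13 (Y = -13/((-1)**2) = -13/1 = -13*1 = -13)
C(f) = -4 + f*(-1 + f)*(-5 + f) (C(f) = -4 + ((f - 1)*(f - 5))*f = -4 + ((-1 + f)*(-5 + f))*f = -4 + f*(-1 + f)*(-5 + f))
X = 353
X - C(Y) = 353 - (-4 + (-13)**3 - 6*(-13)**2 + 5*(-13)) = 353 - (-4 - 2197 - 6*169 - 65) = 353 - (-4 - 2197 - 1014 - 65) = 353 - 1*(-3280) = 353 + 3280 = 3633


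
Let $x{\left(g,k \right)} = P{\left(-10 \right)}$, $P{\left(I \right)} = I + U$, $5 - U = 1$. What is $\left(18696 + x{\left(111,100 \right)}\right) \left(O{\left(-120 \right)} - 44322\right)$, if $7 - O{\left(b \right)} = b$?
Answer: $-826004550$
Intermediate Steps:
$U = 4$ ($U = 5 - 1 = 4$)
$P{\left(I \right)} = 4 + I$ ($P{\left(I \right)} = I + 4 = 4 + I$)
$x{\left(g,k \right)} = -6$ ($x{\left(g,k \right)} = 4 - 10 = -6$)
$O{\left(b \right)} = 7 - b$
$\left(18696 + x{\left(111,100 \right)}\right) \left(O{\left(-120 \right)} - 44322\right) = \left(18696 - 6\right) \left(\left(7 - -120\right) - 44322\right) = 18690 \left(\left(7 + 120\right) - 44322\right) = 18690 \left(127 - 44322\right) = 18690 \left(-44195\right) = -826004550$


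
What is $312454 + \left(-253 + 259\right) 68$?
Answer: $312862$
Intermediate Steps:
$312454 + \left(-253 + 259\right) 68 = 312454 + 6 \cdot 68 = 312454 + 408 = 312862$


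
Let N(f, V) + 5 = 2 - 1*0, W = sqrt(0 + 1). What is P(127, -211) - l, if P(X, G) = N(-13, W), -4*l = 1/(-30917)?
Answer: -371005/123668 ≈ -3.0000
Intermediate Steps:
l = 1/123668 (l = -1/4/(-30917) = -1/4*(-1/30917) = 1/123668 ≈ 8.0862e-6)
W = 1 (W = sqrt(1) = 1)
N(f, V) = -3 (N(f, V) = -5 + (2 - 1*0) = -5 + (2 + 0) = -5 + 2 = -3)
P(X, G) = -3
P(127, -211) - l = -3 - 1*1/123668 = -3 - 1/123668 = -371005/123668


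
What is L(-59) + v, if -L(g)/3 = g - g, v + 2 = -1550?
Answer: -1552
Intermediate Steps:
v = -1552 (v = -2 - 1550 = -1552)
L(g) = 0 (L(g) = -3*(g - g) = -3*0 = 0)
L(-59) + v = 0 - 1552 = -1552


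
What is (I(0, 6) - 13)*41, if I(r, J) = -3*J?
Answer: -1271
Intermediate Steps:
(I(0, 6) - 13)*41 = (-3*6 - 13)*41 = (-18 - 13)*41 = -31*41 = -1271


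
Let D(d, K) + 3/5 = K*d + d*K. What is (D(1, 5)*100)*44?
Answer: 41360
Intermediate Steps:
D(d, K) = -⅗ + 2*K*d (D(d, K) = -⅗ + (K*d + d*K) = -⅗ + (K*d + K*d) = -⅗ + 2*K*d)
(D(1, 5)*100)*44 = ((-⅗ + 2*5*1)*100)*44 = ((-⅗ + 10)*100)*44 = ((47/5)*100)*44 = 940*44 = 41360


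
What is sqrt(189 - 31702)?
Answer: I*sqrt(31513) ≈ 177.52*I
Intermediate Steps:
sqrt(189 - 31702) = sqrt(-31513) = I*sqrt(31513)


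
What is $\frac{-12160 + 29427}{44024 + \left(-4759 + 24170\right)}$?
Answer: $\frac{17267}{63435} \approx 0.2722$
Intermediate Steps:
$\frac{-12160 + 29427}{44024 + \left(-4759 + 24170\right)} = \frac{17267}{44024 + 19411} = \frac{17267}{63435}$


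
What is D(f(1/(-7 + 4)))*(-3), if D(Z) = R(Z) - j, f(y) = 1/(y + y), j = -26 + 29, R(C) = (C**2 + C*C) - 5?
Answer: 21/2 ≈ 10.500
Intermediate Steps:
R(C) = -5 + 2*C**2 (R(C) = (C**2 + C**2) - 5 = 2*C**2 - 5 = -5 + 2*C**2)
j = 3
f(y) = 1/(2*y)
D(Z) = -8 + 2*Z**2 (D(Z) = (-5 + 2*Z**2) - 1*3 = (-5 + 2*Z**2) - 3 = -8 + 2*Z**2)
D(f(1/(-7 + 4)))*(-3) = (-8 + 2*(1/(2*(1/(-7 + 4))))**2)*(-3) = (-8 + 2*(1/(2*(1/(-3))))**2)*(-3) = (-8 + 2*(1/(2*(-1/3)))**2)*(-3) = (-8 + 2*((1/2)*(-3))**2)*(-3) = (-8 + 2*(-3/2)**2)*(-3) = (-8 + 2*(9/4))*(-3) = (-8 + 9/2)*(-3) = -7/2*(-3) = 21/2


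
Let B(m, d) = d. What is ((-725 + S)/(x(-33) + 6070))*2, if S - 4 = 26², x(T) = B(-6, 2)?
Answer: -15/1012 ≈ -0.014822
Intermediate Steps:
x(T) = 2
S = 680 (S = 4 + 26² = 4 + 676 = 680)
((-725 + S)/(x(-33) + 6070))*2 = ((-725 + 680)/(2 + 6070))*2 = -45/6072*2 = -45*1/6072*2 = -15/2024*2 = -15/1012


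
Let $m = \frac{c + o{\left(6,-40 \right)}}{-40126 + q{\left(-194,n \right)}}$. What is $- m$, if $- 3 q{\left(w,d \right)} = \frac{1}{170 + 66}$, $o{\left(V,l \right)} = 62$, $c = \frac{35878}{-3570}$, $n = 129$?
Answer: $\frac{21884516}{16903479355} \approx 0.0012947$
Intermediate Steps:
$c = - \frac{17939}{1785}$ ($c = 35878 \left(- \frac{1}{3570}\right) = - \frac{17939}{1785} \approx -10.05$)
$q{\left(w,d \right)} = - \frac{1}{708}$ ($q{\left(w,d \right)} = - \frac{1}{3 \left(170 + 66\right)} = - \frac{1}{3 \cdot 236} = \left(- \frac{1}{3}\right) \frac{1}{236} = - \frac{1}{708}$)
$m = - \frac{21884516}{16903479355}$ ($m = \frac{- \frac{17939}{1785} + 62}{-40126 - \frac{1}{708}} = \frac{92731}{1785 \left(- \frac{28409209}{708}\right)} = \frac{92731}{1785} \left(- \frac{708}{28409209}\right) = - \frac{21884516}{16903479355} \approx -0.0012947$)
$- m = \left(-1\right) \left(- \frac{21884516}{16903479355}\right) = \frac{21884516}{16903479355}$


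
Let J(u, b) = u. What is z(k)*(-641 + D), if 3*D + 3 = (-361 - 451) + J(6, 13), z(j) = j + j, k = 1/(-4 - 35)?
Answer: 5464/117 ≈ 46.701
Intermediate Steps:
k = -1/39 (k = 1/(-39) = -1/39 ≈ -0.025641)
z(j) = 2*j
D = -809/3 (D = -1 + ((-361 - 451) + 6)/3 = -1 + (-812 + 6)/3 = -1 + (⅓)*(-806) = -1 - 806/3 = -809/3 ≈ -269.67)
z(k)*(-641 + D) = (2*(-1/39))*(-641 - 809/3) = -2/39*(-2732/3) = 5464/117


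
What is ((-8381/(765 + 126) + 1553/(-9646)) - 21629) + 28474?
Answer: 58747714321/8594586 ≈ 6835.4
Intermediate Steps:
((-8381/(765 + 126) + 1553/(-9646)) - 21629) + 28474 = ((-8381/891 + 1553*(-1/9646)) - 21629) + 28474 = ((-8381*1/891 - 1553/9646) - 21629) + 28474 = ((-8381/891 - 1553/9646) - 21629) + 28474 = (-82226849/8594586 - 21629) + 28474 = -185974527443/8594586 + 28474 = 58747714321/8594586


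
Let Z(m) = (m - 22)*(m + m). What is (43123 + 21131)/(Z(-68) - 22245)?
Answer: -21418/3335 ≈ -6.4222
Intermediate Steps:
Z(m) = 2*m*(-22 + m) (Z(m) = (-22 + m)*(2*m) = 2*m*(-22 + m))
(43123 + 21131)/(Z(-68) - 22245) = (43123 + 21131)/(2*(-68)*(-22 - 68) - 22245) = 64254/(2*(-68)*(-90) - 22245) = 64254/(12240 - 22245) = 64254/(-10005) = 64254*(-1/10005) = -21418/3335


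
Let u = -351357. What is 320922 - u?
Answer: 672279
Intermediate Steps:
320922 - u = 320922 - 1*(-351357) = 320922 + 351357 = 672279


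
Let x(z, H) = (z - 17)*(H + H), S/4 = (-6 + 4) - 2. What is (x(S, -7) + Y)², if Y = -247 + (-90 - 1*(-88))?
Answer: 45369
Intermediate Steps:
S = -16 (S = 4*((-6 + 4) - 2) = 4*(-2 - 2) = 4*(-4) = -16)
Y = -249 (Y = -247 + (-90 + 88) = -247 - 2 = -249)
x(z, H) = 2*H*(-17 + z) (x(z, H) = (-17 + z)*(2*H) = 2*H*(-17 + z))
(x(S, -7) + Y)² = (2*(-7)*(-17 - 16) - 249)² = (2*(-7)*(-33) - 249)² = (462 - 249)² = 213² = 45369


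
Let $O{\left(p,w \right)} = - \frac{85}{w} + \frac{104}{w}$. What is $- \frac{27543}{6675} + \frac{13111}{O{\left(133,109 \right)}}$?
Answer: $\frac{3179570836}{42275} \approx 75212.0$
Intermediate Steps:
$O{\left(p,w \right)} = \frac{19}{w}$
$- \frac{27543}{6675} + \frac{13111}{O{\left(133,109 \right)}} = - \frac{27543}{6675} + \frac{13111}{19 \cdot \frac{1}{109}} = \left(-27543\right) \frac{1}{6675} + \frac{13111}{19 \cdot \frac{1}{109}} = - \frac{9181}{2225} + \frac{13111}{\frac{19}{109}} = - \frac{9181}{2225} + 13111 \cdot \frac{109}{19} = - \frac{9181}{2225} + \frac{1429099}{19} = \frac{3179570836}{42275}$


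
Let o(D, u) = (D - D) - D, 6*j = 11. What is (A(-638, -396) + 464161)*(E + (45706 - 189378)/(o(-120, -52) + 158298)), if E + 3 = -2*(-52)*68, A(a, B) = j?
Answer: 119937516347965/36558 ≈ 3.2807e+9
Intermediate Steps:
j = 11/6 (j = (1/6)*11 = 11/6 ≈ 1.8333)
A(a, B) = 11/6
o(D, u) = -D (o(D, u) = 0 - D = -D)
E = 7069 (E = -3 - 2*(-52)*68 = -3 + 104*68 = -3 + 7072 = 7069)
(A(-638, -396) + 464161)*(E + (45706 - 189378)/(o(-120, -52) + 158298)) = (11/6 + 464161)*(7069 + (45706 - 189378)/(-1*(-120) + 158298)) = 2784977*(7069 - 143672/(120 + 158298))/6 = 2784977*(7069 - 143672/158418)/6 = 2784977*(7069 - 143672*1/158418)/6 = 2784977*(7069 - 71836/79209)/6 = (2784977/6)*(559856585/79209) = 119937516347965/36558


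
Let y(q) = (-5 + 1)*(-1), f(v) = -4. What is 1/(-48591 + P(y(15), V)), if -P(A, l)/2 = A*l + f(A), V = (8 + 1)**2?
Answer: -1/49231 ≈ -2.0312e-5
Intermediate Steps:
y(q) = 4 (y(q) = -4*(-1) = 4)
V = 81 (V = 9**2 = 81)
P(A, l) = 8 - 2*A*l (P(A, l) = -2*(A*l - 4) = -2*(-4 + A*l) = 8 - 2*A*l)
1/(-48591 + P(y(15), V)) = 1/(-48591 + (8 - 2*4*81)) = 1/(-48591 + (8 - 648)) = 1/(-48591 - 640) = 1/(-49231) = -1/49231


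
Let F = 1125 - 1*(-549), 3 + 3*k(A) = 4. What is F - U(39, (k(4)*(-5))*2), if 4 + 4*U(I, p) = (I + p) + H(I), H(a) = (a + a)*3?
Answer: 19291/12 ≈ 1607.6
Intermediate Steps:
k(A) = ⅓ (k(A) = -1 + (⅓)*4 = -1 + 4/3 = ⅓)
F = 1674 (F = 1125 + 549 = 1674)
H(a) = 6*a (H(a) = (2*a)*3 = 6*a)
U(I, p) = -1 + p/4 + 7*I/4 (U(I, p) = -1 + ((I + p) + 6*I)/4 = -1 + (p + 7*I)/4 = -1 + (p/4 + 7*I/4) = -1 + p/4 + 7*I/4)
F - U(39, (k(4)*(-5))*2) = 1674 - (-1 + (((⅓)*(-5))*2)/4 + (7/4)*39) = 1674 - (-1 + (-5/3*2)/4 + 273/4) = 1674 - (-1 + (¼)*(-10/3) + 273/4) = 1674 - (-1 - ⅚ + 273/4) = 1674 - 1*797/12 = 1674 - 797/12 = 19291/12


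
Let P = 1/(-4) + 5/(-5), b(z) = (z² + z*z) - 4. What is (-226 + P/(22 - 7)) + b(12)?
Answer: 695/12 ≈ 57.917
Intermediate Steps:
b(z) = -4 + 2*z² (b(z) = (z² + z²) - 4 = 2*z² - 4 = -4 + 2*z²)
P = -5/4 (P = 1*(-¼) + 5*(-⅕) = -¼ - 1 = -5/4 ≈ -1.2500)
(-226 + P/(22 - 7)) + b(12) = (-226 - 5/(4*(22 - 7))) + (-4 + 2*12²) = (-226 - 5/4/15) + (-4 + 2*144) = (-226 - 5/4*1/15) + (-4 + 288) = (-226 - 1/12) + 284 = -2713/12 + 284 = 695/12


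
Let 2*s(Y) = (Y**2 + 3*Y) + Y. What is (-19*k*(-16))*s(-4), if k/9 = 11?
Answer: 0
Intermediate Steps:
k = 99 (k = 9*11 = 99)
s(Y) = Y**2/2 + 2*Y (s(Y) = ((Y**2 + 3*Y) + Y)/2 = (Y**2 + 4*Y)/2 = Y**2/2 + 2*Y)
(-19*k*(-16))*s(-4) = (-19*99*(-16))*((1/2)*(-4)*(4 - 4)) = (-1881*(-16))*((1/2)*(-4)*0) = 30096*0 = 0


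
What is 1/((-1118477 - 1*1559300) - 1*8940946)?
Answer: -1/11618723 ≈ -8.6068e-8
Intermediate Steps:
1/((-1118477 - 1*1559300) - 1*8940946) = 1/((-1118477 - 1559300) - 8940946) = 1/(-2677777 - 8940946) = 1/(-11618723) = -1/11618723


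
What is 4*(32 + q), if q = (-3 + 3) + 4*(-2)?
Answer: 96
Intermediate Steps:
q = -8 (q = 0 - 8 = -8)
4*(32 + q) = 4*(32 - 8) = 4*24 = 96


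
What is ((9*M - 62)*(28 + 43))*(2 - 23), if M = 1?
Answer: 79023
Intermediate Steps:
((9*M - 62)*(28 + 43))*(2 - 23) = ((9*1 - 62)*(28 + 43))*(2 - 23) = ((9 - 62)*71)*(-21) = -53*71*(-21) = -3763*(-21) = 79023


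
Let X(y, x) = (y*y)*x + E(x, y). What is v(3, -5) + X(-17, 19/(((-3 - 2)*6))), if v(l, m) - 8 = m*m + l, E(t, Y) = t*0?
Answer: -4411/30 ≈ -147.03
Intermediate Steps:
E(t, Y) = 0
v(l, m) = 8 + l + m**2 (v(l, m) = 8 + (m*m + l) = 8 + (m**2 + l) = 8 + (l + m**2) = 8 + l + m**2)
X(y, x) = x*y**2 (X(y, x) = (y*y)*x + 0 = y**2*x + 0 = x*y**2 + 0 = x*y**2)
v(3, -5) + X(-17, 19/(((-3 - 2)*6))) = (8 + 3 + (-5)**2) + (19/(((-3 - 2)*6)))*(-17)**2 = (8 + 3 + 25) + (19/((-5*6)))*289 = 36 + (19/(-30))*289 = 36 + (19*(-1/30))*289 = 36 - 19/30*289 = 36 - 5491/30 = -4411/30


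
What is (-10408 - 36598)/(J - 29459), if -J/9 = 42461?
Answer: 23503/205804 ≈ 0.11420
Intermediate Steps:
J = -382149 (J = -9*42461 = -382149)
(-10408 - 36598)/(J - 29459) = (-10408 - 36598)/(-382149 - 29459) = -47006/(-411608) = -47006*(-1/411608) = 23503/205804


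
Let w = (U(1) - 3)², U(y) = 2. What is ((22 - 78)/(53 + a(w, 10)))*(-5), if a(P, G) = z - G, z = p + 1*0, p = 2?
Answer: 56/9 ≈ 6.2222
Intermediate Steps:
z = 2 (z = 2 + 1*0 = 2 + 0 = 2)
w = 1 (w = (2 - 3)² = (-1)² = 1)
a(P, G) = 2 - G
((22 - 78)/(53 + a(w, 10)))*(-5) = ((22 - 78)/(53 + (2 - 1*10)))*(-5) = -56/(53 + (2 - 10))*(-5) = -56/(53 - 8)*(-5) = -56/45*(-5) = 56/9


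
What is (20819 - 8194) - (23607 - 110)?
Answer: -10872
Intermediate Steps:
(20819 - 8194) - (23607 - 110) = 12625 - 1*23497 = 12625 - 23497 = -10872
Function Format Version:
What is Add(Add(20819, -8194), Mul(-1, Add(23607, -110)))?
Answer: -10872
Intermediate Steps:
Add(Add(20819, -8194), Mul(-1, Add(23607, -110))) = Add(12625, Mul(-1, 23497)) = Add(12625, -23497) = -10872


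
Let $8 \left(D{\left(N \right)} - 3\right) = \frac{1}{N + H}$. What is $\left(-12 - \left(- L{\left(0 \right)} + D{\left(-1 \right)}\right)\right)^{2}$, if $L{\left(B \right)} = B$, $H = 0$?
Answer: $\frac{14161}{64} \approx 221.27$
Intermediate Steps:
$D{\left(N \right)} = 3 + \frac{1}{8 N}$ ($D{\left(N \right)} = 3 + \frac{1}{8 \left(N + 0\right)} = 3 + \frac{1}{8 N}$)
$\left(-12 - \left(- L{\left(0 \right)} + D{\left(-1 \right)}\right)\right)^{2} = \left(-12 + \left(0 - \left(3 + \frac{1}{8 \left(-1\right)}\right)\right)\right)^{2} = \left(-12 + \left(0 - \left(3 + \frac{1}{8} \left(-1\right)\right)\right)\right)^{2} = \left(-12 + \left(0 - \left(3 - \frac{1}{8}\right)\right)\right)^{2} = \left(-12 + \left(0 - \frac{23}{8}\right)\right)^{2} = \left(-12 - \frac{23}{8}\right)^{2} = \left(- \frac{119}{8}\right)^{2} = \frac{14161}{64}$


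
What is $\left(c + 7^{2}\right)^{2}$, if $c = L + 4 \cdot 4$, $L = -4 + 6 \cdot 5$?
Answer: $8281$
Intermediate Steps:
$L = 26$ ($L = -4 + 30 = 26$)
$c = 42$ ($c = 26 + 4 \cdot 4 = 26 + 16 = 42$)
$\left(c + 7^{2}\right)^{2} = \left(42 + 7^{2}\right)^{2} = \left(42 + 49\right)^{2} = 91^{2} = 8281$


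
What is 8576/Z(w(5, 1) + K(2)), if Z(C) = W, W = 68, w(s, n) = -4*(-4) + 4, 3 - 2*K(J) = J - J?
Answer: 2144/17 ≈ 126.12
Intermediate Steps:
K(J) = 3/2 (K(J) = 3/2 - (J - J)/2 = 3/2 - ½*0 = 3/2 + 0 = 3/2)
w(s, n) = 20 (w(s, n) = 16 + 4 = 20)
Z(C) = 68
8576/Z(w(5, 1) + K(2)) = 8576/68 = 8576*(1/68) = 2144/17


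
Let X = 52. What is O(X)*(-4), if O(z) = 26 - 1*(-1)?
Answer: -108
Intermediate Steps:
O(z) = 27 (O(z) = 26 + 1 = 27)
O(X)*(-4) = 27*(-4) = -108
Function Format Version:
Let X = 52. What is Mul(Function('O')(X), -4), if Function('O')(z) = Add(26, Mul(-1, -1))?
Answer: -108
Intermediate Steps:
Function('O')(z) = 27 (Function('O')(z) = Add(26, 1) = 27)
Mul(Function('O')(X), -4) = Mul(27, -4) = -108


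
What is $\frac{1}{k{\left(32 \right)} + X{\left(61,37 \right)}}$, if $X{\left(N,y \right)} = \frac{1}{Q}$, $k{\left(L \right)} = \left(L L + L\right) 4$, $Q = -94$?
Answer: $\frac{94}{397055} \approx 0.00023674$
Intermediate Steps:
$k{\left(L \right)} = 4 L + 4 L^{2}$ ($k{\left(L \right)} = \left(L^{2} + L\right) 4 = \left(L + L^{2}\right) 4 = 4 L + 4 L^{2}$)
$X{\left(N,y \right)} = - \frac{1}{94}$ ($X{\left(N,y \right)} = \frac{1}{-94} = - \frac{1}{94}$)
$\frac{1}{k{\left(32 \right)} + X{\left(61,37 \right)}} = \frac{1}{4 \cdot 32 \left(1 + 32\right) - \frac{1}{94}} = \frac{1}{4 \cdot 32 \cdot 33 - \frac{1}{94}} = \frac{1}{4224 - \frac{1}{94}} = \frac{1}{\frac{397055}{94}} = \frac{94}{397055}$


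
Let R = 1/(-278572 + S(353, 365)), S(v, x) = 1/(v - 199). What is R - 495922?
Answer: -21275096945368/42900087 ≈ -4.9592e+5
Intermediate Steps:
S(v, x) = 1/(-199 + v)
R = -154/42900087 (R = 1/(-278572 + 1/(-199 + 353)) = 1/(-278572 + 1/154) = 1/(-42900087/154) = -154/42900087 ≈ -3.5897e-6)
R - 495922 = -154/42900087 - 495922 = -21275096945368/42900087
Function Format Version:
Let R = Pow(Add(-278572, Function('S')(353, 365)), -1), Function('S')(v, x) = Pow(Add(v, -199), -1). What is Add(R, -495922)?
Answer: Rational(-21275096945368, 42900087) ≈ -4.9592e+5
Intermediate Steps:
Function('S')(v, x) = Pow(Add(-199, v), -1)
R = Rational(-154, 42900087) (R = Pow(Add(-278572, Pow(Add(-199, 353), -1)), -1) = Pow(Add(-278572, Pow(154, -1)), -1) = Pow(Add(-278572, Rational(1, 154)), -1) = Pow(Rational(-42900087, 154), -1) = Rational(-154, 42900087) ≈ -3.5897e-6)
Add(R, -495922) = Add(Rational(-154, 42900087), -495922) = Rational(-21275096945368, 42900087)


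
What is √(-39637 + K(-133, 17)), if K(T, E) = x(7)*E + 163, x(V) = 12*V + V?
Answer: I*√37927 ≈ 194.75*I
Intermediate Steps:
x(V) = 13*V
K(T, E) = 163 + 91*E (K(T, E) = (13*7)*E + 163 = 91*E + 163 = 163 + 91*E)
√(-39637 + K(-133, 17)) = √(-39637 + (163 + 91*17)) = √(-39637 + (163 + 1547)) = √(-39637 + 1710) = √(-37927) = I*√37927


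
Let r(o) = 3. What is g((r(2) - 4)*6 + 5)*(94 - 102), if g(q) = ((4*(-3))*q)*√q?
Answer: -96*I ≈ -96.0*I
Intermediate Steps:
g(q) = -12*q^(3/2) (g(q) = (-12*q)*√q = -12*q^(3/2))
g((r(2) - 4)*6 + 5)*(94 - 102) = (-12*((3 - 4)*6 + 5)^(3/2))*(94 - 102) = -12*(-1*6 + 5)^(3/2)*(-8) = -12*(-6 + 5)^(3/2)*(-8) = -(-12)*I*(-8) = (12*I)*(-8) = -96*I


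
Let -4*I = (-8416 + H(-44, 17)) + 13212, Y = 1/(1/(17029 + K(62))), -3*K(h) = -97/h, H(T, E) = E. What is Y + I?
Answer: 5887373/372 ≈ 15826.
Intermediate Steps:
K(h) = 97/(3*h) (K(h) = -(-97)/(3*h) = 97/(3*h))
Y = 3167491/186 (Y = 1/(1/(17029 + (97/3)/62)) = 1/(1/(17029 + (97/3)*(1/62))) = 1/(1/(17029 + 97/186)) = 1/(1/(3167491/186)) = 1/(186/3167491) = 3167491/186 ≈ 17030.)
I = -4813/4 (I = -((-8416 + 17) + 13212)/4 = -(-8399 + 13212)/4 = -¼*4813 = -4813/4 ≈ -1203.3)
Y + I = 3167491/186 - 4813/4 = 5887373/372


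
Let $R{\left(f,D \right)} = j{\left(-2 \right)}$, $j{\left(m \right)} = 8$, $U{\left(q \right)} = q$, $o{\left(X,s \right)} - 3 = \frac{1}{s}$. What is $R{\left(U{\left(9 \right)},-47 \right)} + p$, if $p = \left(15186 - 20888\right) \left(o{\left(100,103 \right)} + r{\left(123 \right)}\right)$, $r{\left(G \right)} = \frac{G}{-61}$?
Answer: $- \frac{35535918}{6283} \approx -5655.9$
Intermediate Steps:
$o{\left(X,s \right)} = 3 + \frac{1}{s}$
$R{\left(f,D \right)} = 8$
$r{\left(G \right)} = - \frac{G}{61}$ ($r{\left(G \right)} = G \left(- \frac{1}{61}\right) = - \frac{G}{61}$)
$p = - \frac{35586182}{6283}$ ($p = \left(15186 - 20888\right) \left(\left(3 + \frac{1}{103}\right) - \frac{123}{61}\right) = - 5702 \left(\left(3 + \frac{1}{103}\right) - \frac{123}{61}\right) = - 5702 \left(\frac{310}{103} - \frac{123}{61}\right) = \left(-5702\right) \frac{6241}{6283} = - \frac{35586182}{6283} \approx -5663.9$)
$R{\left(U{\left(9 \right)},-47 \right)} + p = 8 - \frac{35586182}{6283} = - \frac{35535918}{6283}$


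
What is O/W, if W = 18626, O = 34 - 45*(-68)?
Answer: 1547/9313 ≈ 0.16611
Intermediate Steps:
O = 3094 (O = 34 + 3060 = 3094)
O/W = 3094/18626 = 3094*(1/18626) = 1547/9313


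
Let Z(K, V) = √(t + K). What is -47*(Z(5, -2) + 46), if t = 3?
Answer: -2162 - 94*√2 ≈ -2294.9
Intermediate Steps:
Z(K, V) = √(3 + K)
-47*(Z(5, -2) + 46) = -47*(√(3 + 5) + 46) = -47*(√8 + 46) = -47*(2*√2 + 46) = -47*(46 + 2*√2) = -2162 - 94*√2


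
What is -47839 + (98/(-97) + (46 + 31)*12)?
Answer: -4550853/97 ≈ -46916.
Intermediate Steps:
-47839 + (98/(-97) + (46 + 31)*12) = -47839 + (98*(-1/97) + 77*12) = -47839 + (-98/97 + 924) = -47839 + 89530/97 = -4550853/97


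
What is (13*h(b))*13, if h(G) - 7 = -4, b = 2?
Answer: 507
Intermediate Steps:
h(G) = 3 (h(G) = 7 - 4 = 3)
(13*h(b))*13 = (13*3)*13 = 39*13 = 507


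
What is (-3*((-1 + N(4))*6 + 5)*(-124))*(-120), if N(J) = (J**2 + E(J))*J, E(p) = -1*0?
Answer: -17097120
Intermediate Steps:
E(p) = 0
N(J) = J**3 (N(J) = (J**2 + 0)*J = J**2*J = J**3)
(-3*((-1 + N(4))*6 + 5)*(-124))*(-120) = (-3*((-1 + 4**3)*6 + 5)*(-124))*(-120) = (-3*((-1 + 64)*6 + 5)*(-124))*(-120) = (-3*(63*6 + 5)*(-124))*(-120) = (-3*(378 + 5)*(-124))*(-120) = (-3*383*(-124))*(-120) = -1149*(-124)*(-120) = 142476*(-120) = -17097120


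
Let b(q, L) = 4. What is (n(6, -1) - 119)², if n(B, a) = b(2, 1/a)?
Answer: 13225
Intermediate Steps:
n(B, a) = 4
(n(6, -1) - 119)² = (4 - 119)² = (-115)² = 13225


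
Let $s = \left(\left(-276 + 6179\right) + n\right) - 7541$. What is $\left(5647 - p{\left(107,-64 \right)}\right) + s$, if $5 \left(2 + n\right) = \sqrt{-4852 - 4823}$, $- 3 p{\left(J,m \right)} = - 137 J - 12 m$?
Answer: $- \frac{1870}{3} + 3 i \sqrt{43} \approx -623.33 + 19.672 i$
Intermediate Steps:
$p{\left(J,m \right)} = 4 m + \frac{137 J}{3}$ ($p{\left(J,m \right)} = - \frac{- 137 J - 12 m}{3} = 4 m + \frac{137 J}{3}$)
$n = -2 + 3 i \sqrt{43}$ ($n = -2 + \frac{\sqrt{-4852 - 4823}}{5} = -2 + \frac{\sqrt{-9675}}{5} = -2 + \frac{15 i \sqrt{43}}{5} = -2 + 3 i \sqrt{43} \approx -2.0 + 19.672 i$)
$s = -1640 + 3 i \sqrt{43}$ ($s = \left(\left(-276 + 6179\right) - \left(2 - 3 i \sqrt{43}\right)\right) - 7541 = \left(5903 - \left(2 - 3 i \sqrt{43}\right)\right) - 7541 = \left(5901 + 3 i \sqrt{43}\right) - 7541 = -1640 + 3 i \sqrt{43} \approx -1640.0 + 19.672 i$)
$\left(5647 - p{\left(107,-64 \right)}\right) + s = \left(5647 - \left(4 \left(-64\right) + \frac{137}{3} \cdot 107\right)\right) - \left(1640 - 3 i \sqrt{43}\right) = \left(5647 - \left(-256 + \frac{14659}{3}\right)\right) - \left(1640 - 3 i \sqrt{43}\right) = \left(5647 - \frac{13891}{3}\right) - \left(1640 - 3 i \sqrt{43}\right) = \frac{3050}{3} - \left(1640 - 3 i \sqrt{43}\right) = - \frac{1870}{3} + 3 i \sqrt{43}$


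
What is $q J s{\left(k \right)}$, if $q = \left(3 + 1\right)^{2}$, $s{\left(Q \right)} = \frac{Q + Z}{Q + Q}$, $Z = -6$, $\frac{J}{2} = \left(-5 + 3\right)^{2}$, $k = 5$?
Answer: $- \frac{64}{5} \approx -12.8$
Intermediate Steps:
$J = 8$ ($J = 2 \left(-5 + 3\right)^{2} = 2 \left(-2\right)^{2} = 2 \cdot 4 = 8$)
$s{\left(Q \right)} = \frac{-6 + Q}{2 Q}$ ($s{\left(Q \right)} = \frac{Q - 6}{Q + Q} = \frac{-6 + Q}{2 Q}$)
$q = 16$ ($q = 4^{2} = 16$)
$q J s{\left(k \right)} = 16 \cdot 8 \frac{-6 + 5}{2 \cdot 5} = 128 \cdot \frac{1}{2} \cdot \frac{1}{5} \left(-1\right) = 128 \left(- \frac{1}{10}\right) = - \frac{64}{5}$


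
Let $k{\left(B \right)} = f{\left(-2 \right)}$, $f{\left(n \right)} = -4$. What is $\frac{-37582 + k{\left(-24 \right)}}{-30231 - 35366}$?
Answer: $\frac{37586}{65597} \approx 0.57298$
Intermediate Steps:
$k{\left(B \right)} = -4$
$\frac{-37582 + k{\left(-24 \right)}}{-30231 - 35366} = \frac{-37582 - 4}{-30231 - 35366} = - \frac{37586}{-65597} = \left(-37586\right) \left(- \frac{1}{65597}\right) = \frac{37586}{65597}$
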